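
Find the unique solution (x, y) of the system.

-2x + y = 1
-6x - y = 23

(-3, -5)

Forward elimination on [A|b]:
R2 <- R2 - (3)*R1:  [  0  -4  20 ]
Row echelon form:
[ -2   1  |   1 ]
[  0  -4  |  20 ]
Back-substitution:
y = (20) / -4 = -5
x = (1 - (1)*(-5)) / -2 = -3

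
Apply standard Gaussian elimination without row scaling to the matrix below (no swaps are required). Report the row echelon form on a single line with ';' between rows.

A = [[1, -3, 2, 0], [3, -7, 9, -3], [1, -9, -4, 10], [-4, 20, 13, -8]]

REF = [1 -3 2 0; 0 2 3 -3; 0 0 3 1; 0 0 0 1]

Forward elimination:
R2 <- R2 - (3)*R1:  [  0   2   3  -3 ]
R3 <- R3 - (1)*R1:  [  0  -6  -6  10 ]
R4 <- R4 - (-4)*R1:  [  0   8  21  -8 ]
R3 <- R3 - (-3)*R2:  [ 0  0  3  1 ]
R4 <- R4 - (4)*R2:  [ 0  0  9  4 ]
R4 <- R4 - (3)*R3:  [ 0  0  0  1 ]
Row echelon form:
[ 1  -3  2   0 ]
[ 0   2  3  -3 ]
[ 0   0  3   1 ]
[ 0   0  0   1 ]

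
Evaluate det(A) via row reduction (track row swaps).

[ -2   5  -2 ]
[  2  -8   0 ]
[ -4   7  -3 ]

Forward elimination:
R2 <- R2 - (-1)*R1:  [  0  -3  -2 ]
R3 <- R3 - (2)*R1:  [  0  -3   1 ]
R3 <- R3 - (1)*R2:  [ 0  0  3 ]
Upper-triangular form:
[ -2   5  -2 ]
[  0  -3  -2 ]
[  0   0   3 ]
det(A) = (-1)^0 * (-2) * (-3) * (3) = 18  (0 row swaps -> sign +1)

det(A) = 18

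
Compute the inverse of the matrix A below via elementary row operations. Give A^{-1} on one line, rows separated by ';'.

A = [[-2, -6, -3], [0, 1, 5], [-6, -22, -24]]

inverse = [-43/5 39/5 27/10; 3 -3 -1; -3/5 4/5 1/5]

Gauss-Jordan on [A | I]:
R1 <- (1/-2)*R1:  [    1     3   3/2  |  -1/2     0     0 ]
R3 <- R3 - (-6)*R1:  [   0   -4  -15  |   -3    0    1 ]
R1 <- R1 - (3)*R2:  [     1      0  -27/2  |   -1/2     -3      0 ]
R3 <- R3 - (-4)*R2:  [  0   0   5  |  -3   4   1 ]
R3 <- (1/5)*R3:  [    0     0     1  |  -3/5   4/5   1/5 ]
R1 <- R1 - (-27/2)*R3:  [     1      0      0  |  -43/5   39/5  27/10 ]
R2 <- R2 - (5)*R3:  [  0   1   0  |   3  -3  -1 ]
Right block of [I | A^{-1}] is the inverse:
[ -43/5  39/5  27/10 ]
[     3    -3     -1 ]
[  -3/5   4/5    1/5 ]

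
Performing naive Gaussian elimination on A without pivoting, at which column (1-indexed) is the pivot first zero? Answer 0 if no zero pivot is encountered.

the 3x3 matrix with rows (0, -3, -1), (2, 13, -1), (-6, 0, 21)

Naive forward elimination:
Pivot entry (1,1) is zero but row 2 has 2 in column 1 -> naive elimination stops; a row interchange (e.g. R1 <-> R2) would be required here.

first zero-pivot column = 1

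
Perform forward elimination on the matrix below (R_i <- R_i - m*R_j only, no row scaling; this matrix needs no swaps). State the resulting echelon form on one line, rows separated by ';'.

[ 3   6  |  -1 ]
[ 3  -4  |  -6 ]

REF = [3 6 -1; 0 -10 -5]

Forward elimination:
R2 <- R2 - (1)*R1:  [   0  -10   -5 ]
Row echelon form:
[ 3    6  |  -1 ]
[ 0  -10  |  -5 ]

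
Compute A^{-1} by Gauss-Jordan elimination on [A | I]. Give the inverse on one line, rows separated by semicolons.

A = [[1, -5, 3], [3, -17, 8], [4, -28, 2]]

Gauss-Jordan on [A | I]:
R2 <- R2 - (3)*R1:  [  0  -2  -1  |  -3   1   0 ]
R3 <- R3 - (4)*R1:  [   0   -8  -10  |   -4    0    1 ]
R2 <- (1/-2)*R2:  [    0     1   1/2  |   3/2  -1/2     0 ]
R1 <- R1 - (-5)*R2:  [    1     0  11/2  |  17/2  -5/2     0 ]
R3 <- R3 - (-8)*R2:  [  0   0  -6  |   8  -4   1 ]
R3 <- (1/-6)*R3:  [    0     0     1  |  -4/3   2/3  -1/6 ]
R1 <- R1 - (11/2)*R3:  [     1      0      0  |   95/6  -37/6  11/12 ]
R2 <- R2 - (1/2)*R3:  [    0     1     0  |  13/6  -5/6  1/12 ]
Right block of [I | A^{-1}] is the inverse:
[ 95/6  -37/6  11/12 ]
[ 13/6   -5/6   1/12 ]
[ -4/3    2/3   -1/6 ]

inverse = [95/6 -37/6 11/12; 13/6 -5/6 1/12; -4/3 2/3 -1/6]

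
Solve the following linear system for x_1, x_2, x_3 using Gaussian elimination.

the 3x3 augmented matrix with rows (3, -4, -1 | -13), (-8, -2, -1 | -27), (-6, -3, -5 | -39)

Forward elimination on [A|b]:
R2 <- R2 - (-8/3)*R1:  [      0   -38/3   -11/3  -185/3 ]
R3 <- R3 - (-2)*R1:  [   0  -11   -7  -65 ]
R3 <- R3 - (33/38)*R2:  [       0        0  -145/38  -435/38 ]
Row echelon form:
[ 3     -4       -1  |      -13 ]
[ 0  -38/3    -11/3  |   -185/3 ]
[ 0      0  -145/38  |  -435/38 ]
Back-substitution:
x_3 = (-435/38) / (-145/38) = 3
x_2 = (-185/3 - (-11/3)*(3)) / (-38/3) = 4
x_1 = (-13 - (-4)*(4) - (-1)*(3)) / 3 = 2

(2, 4, 3)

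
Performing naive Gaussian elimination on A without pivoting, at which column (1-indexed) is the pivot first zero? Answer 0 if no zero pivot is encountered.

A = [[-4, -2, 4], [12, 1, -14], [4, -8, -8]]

first zero-pivot column = 3

Naive forward elimination:
R2 <- R2 - (-3)*R1:  [  0  -5  -2 ]
R3 <- R3 - (-1)*R1:  [   0  -10   -4 ]
R3 <- R3 - (2)*R2:  [ 0  0  0 ]
Matrix at this point:
[ -4  -2   4 ]
[  0  -5  -2 ]
[  0   0   0 ]
Pivot entry (3,3) in the last row is zero and there are no rows below to swap with -> zero pivot in column 3 (A is singular).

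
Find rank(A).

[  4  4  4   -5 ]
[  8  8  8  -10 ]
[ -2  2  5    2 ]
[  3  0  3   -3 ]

rank(A) = 3

Row reduction:
R2 <- R2 - (2)*R1:  [ 0  0  0  0 ]
R3 <- R3 - (-1/2)*R1:  [    0     4     7  -1/2 ]
R4 <- R4 - (3/4)*R1:  [   0   -3    0  3/4 ]
R2 <-> R3   (pivot in column 2 was zero)
[ 4   4  4    -5 ]
[ 0   4  7  -1/2 ]
[ 0   0  0     0 ]
[ 0  -3  0   3/4 ]
R4 <- R4 - (-3/4)*R2:  [    0     0  21/4   3/8 ]
R3 <-> R4   (pivot in column 3 was zero)
[ 4  4     4    -5 ]
[ 0  4     7  -1/2 ]
[ 0  0  21/4   3/8 ]
[ 0  0     0     0 ]
Row echelon form:
[ 4  4     4    -5 ]
[ 0  4     7  -1/2 ]
[ 0  0  21/4   3/8 ]
[ 0  0     0     0 ]
Nonzero rows / pivot columns: 3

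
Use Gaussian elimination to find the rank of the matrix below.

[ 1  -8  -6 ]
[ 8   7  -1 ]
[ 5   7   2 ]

rank(A) = 3

Row reduction:
R2 <- R2 - (8)*R1:  [  0  71  47 ]
R3 <- R3 - (5)*R1:  [  0  47  32 ]
R3 <- R3 - (47/71)*R2:  [     0      0  63/71 ]
Row echelon form:
[ 1  -8     -6 ]
[ 0  71     47 ]
[ 0   0  63/71 ]
Nonzero rows / pivot columns: 3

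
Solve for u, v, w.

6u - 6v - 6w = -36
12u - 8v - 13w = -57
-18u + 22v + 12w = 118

Forward elimination on [A|b]:
R2 <- R2 - (2)*R1:  [  0   4  -1  15 ]
R3 <- R3 - (-3)*R1:  [  0   4  -6  10 ]
R3 <- R3 - (1)*R2:  [  0   0  -5  -5 ]
Row echelon form:
[ 6  -6  -6  |  -36 ]
[ 0   4  -1  |   15 ]
[ 0   0  -5  |   -5 ]
Back-substitution:
w = (-5) / -5 = 1
v = (15 - (-1)*(1)) / 4 = 4
u = (-36 - (-6)*(4) - (-6)*(1)) / 6 = -1

(-1, 4, 1)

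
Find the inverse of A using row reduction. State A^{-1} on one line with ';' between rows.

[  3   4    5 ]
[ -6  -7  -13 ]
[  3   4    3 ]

Gauss-Jordan on [A | I]:
R1 <- (1/3)*R1:  [   1  4/3  5/3  |  1/3    0    0 ]
R2 <- R2 - (-6)*R1:  [  0   1  -3  |   2   1   0 ]
R3 <- R3 - (3)*R1:  [  0   0  -2  |  -1   0   1 ]
R1 <- R1 - (4/3)*R2:  [    1     0  17/3  |  -7/3  -4/3     0 ]
R3 <- (1/-2)*R3:  [    0     0     1  |   1/2     0  -1/2 ]
R1 <- R1 - (17/3)*R3:  [     1      0      0  |  -31/6   -4/3   17/6 ]
R2 <- R2 - (-3)*R3:  [    0     1     0  |   7/2     1  -3/2 ]
Right block of [I | A^{-1}] is the inverse:
[ -31/6  -4/3  17/6 ]
[   7/2     1  -3/2 ]
[   1/2     0  -1/2 ]

inverse = [-31/6 -4/3 17/6; 7/2 1 -3/2; 1/2 0 -1/2]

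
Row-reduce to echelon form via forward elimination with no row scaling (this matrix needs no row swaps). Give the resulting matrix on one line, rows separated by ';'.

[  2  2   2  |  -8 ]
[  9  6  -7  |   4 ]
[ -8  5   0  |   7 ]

Forward elimination:
R2 <- R2 - (9/2)*R1:  [   0   -3  -16   40 ]
R3 <- R3 - (-4)*R1:  [   0   13    8  -25 ]
R3 <- R3 - (-13/3)*R2:  [      0       0  -184/3   445/3 ]
Row echelon form:
[ 2   2       2  |     -8 ]
[ 0  -3     -16  |     40 ]
[ 0   0  -184/3  |  445/3 ]

REF = [2 2 2 -8; 0 -3 -16 40; 0 0 -184/3 445/3]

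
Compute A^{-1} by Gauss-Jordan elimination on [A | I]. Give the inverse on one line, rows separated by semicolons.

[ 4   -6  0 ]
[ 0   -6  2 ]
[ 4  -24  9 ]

Gauss-Jordan on [A | I]:
R1 <- (1/4)*R1:  [    1  -3/2     0  |   1/4     0     0 ]
R3 <- R3 - (4)*R1:  [   0  -18    9  |   -1    0    1 ]
R2 <- (1/-6)*R2:  [    0     1  -1/3  |     0  -1/6     0 ]
R1 <- R1 - (-3/2)*R2:  [    1     0  -1/2  |   1/4  -1/4     0 ]
R3 <- R3 - (-18)*R2:  [  0   0   3  |  -1  -3   1 ]
R3 <- (1/3)*R3:  [    0     0     1  |  -1/3    -1   1/3 ]
R1 <- R1 - (-1/2)*R3:  [    1     0     0  |  1/12  -3/4   1/6 ]
R2 <- R2 - (-1/3)*R3:  [    0     1     0  |  -1/9  -1/2   1/9 ]
Right block of [I | A^{-1}] is the inverse:
[ 1/12  -3/4  1/6 ]
[ -1/9  -1/2  1/9 ]
[ -1/3    -1  1/3 ]

inverse = [1/12 -3/4 1/6; -1/9 -1/2 1/9; -1/3 -1 1/3]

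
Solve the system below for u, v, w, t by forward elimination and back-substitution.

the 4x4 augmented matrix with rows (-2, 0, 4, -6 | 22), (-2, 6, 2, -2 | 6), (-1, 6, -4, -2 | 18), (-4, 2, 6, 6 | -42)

Forward elimination on [A|b]:
R2 <- R2 - (1)*R1:  [   0    6   -2    4  -16 ]
R3 <- R3 - (1/2)*R1:  [  0   6  -6   1   7 ]
R4 <- R4 - (2)*R1:  [   0    2   -2   18  -86 ]
R3 <- R3 - (1)*R2:  [  0   0  -4  -3  23 ]
R4 <- R4 - (1/3)*R2:  [      0       0    -4/3    50/3  -242/3 ]
R4 <- R4 - (1/3)*R3:  [      0       0       0    53/3  -265/3 ]
Row echelon form:
[ -2  0   4    -6  |      22 ]
[  0  6  -2     4  |     -16 ]
[  0  0  -4    -3  |      23 ]
[  0  0   0  53/3  |  -265/3 ]
Back-substitution:
t = (-265/3) / (53/3) = -5
w = (23 - (-3)*(-5)) / -4 = -2
v = (-16 - (-2)*(-2) - (4)*(-5)) / 6 = 0
u = (22 - (4)*(-2) - (-6)*(-5)) / -2 = 0

(0, 0, -2, -5)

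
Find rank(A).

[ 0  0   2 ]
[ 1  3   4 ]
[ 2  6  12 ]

rank(A) = 2

Row reduction:
R1 <-> R2   (pivot in column 1 was zero)
[ 1  3   4 ]
[ 0  0   2 ]
[ 2  6  12 ]
R3 <- R3 - (2)*R1:  [ 0  0  4 ]
R3 <- R3 - (2)*R2:  [ 0  0  0 ]
Row echelon form:
[ 1  3  4 ]
[ 0  0  2 ]
[ 0  0  0 ]
Nonzero rows / pivot columns: 2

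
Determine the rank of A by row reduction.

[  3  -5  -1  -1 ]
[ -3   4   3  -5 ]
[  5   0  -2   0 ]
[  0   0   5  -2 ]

rank(A) = 4

Row reduction:
R2 <- R2 - (-1)*R1:  [  0  -1   2  -6 ]
R3 <- R3 - (5/3)*R1:  [    0  25/3  -1/3   5/3 ]
R3 <- R3 - (-25/3)*R2:  [      0       0    49/3  -145/3 ]
R4 <- R4 - (15/49)*R3:  [      0       0       0  627/49 ]
Row echelon form:
[ 3  -5    -1      -1 ]
[ 0  -1     2      -6 ]
[ 0   0  49/3  -145/3 ]
[ 0   0     0  627/49 ]
Nonzero rows / pivot columns: 4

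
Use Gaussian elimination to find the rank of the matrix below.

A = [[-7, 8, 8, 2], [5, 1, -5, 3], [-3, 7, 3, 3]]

rank(A) = 3

Row reduction:
R2 <- R2 - (-5/7)*R1:  [    0  47/7   5/7  31/7 ]
R3 <- R3 - (3/7)*R1:  [    0  25/7  -3/7  15/7 ]
R3 <- R3 - (25/47)*R2:  [      0       0  -38/47  -10/47 ]
Row echelon form:
[ -7     8       8       2 ]
[  0  47/7     5/7    31/7 ]
[  0     0  -38/47  -10/47 ]
Nonzero rows / pivot columns: 3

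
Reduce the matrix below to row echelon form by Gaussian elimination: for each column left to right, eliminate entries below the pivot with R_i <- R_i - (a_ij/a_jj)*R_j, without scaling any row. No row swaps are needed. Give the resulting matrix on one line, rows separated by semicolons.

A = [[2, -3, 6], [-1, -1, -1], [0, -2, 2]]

Forward elimination:
R2 <- R2 - (-1/2)*R1:  [    0  -5/2     2 ]
R3 <- R3 - (4/5)*R2:  [   0    0  2/5 ]
Row echelon form:
[ 2    -3    6 ]
[ 0  -5/2    2 ]
[ 0     0  2/5 ]

REF = [2 -3 6; 0 -5/2 2; 0 0 2/5]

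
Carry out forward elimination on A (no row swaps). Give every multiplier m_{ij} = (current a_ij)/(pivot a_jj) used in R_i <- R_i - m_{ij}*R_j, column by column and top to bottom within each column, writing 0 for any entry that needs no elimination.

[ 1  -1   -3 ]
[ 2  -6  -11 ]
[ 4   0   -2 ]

Forward elimination:
R2 <- R2 - (2)*R1:  [  0  -4  -5 ]
R3 <- R3 - (4)*R1:  [  0   4  10 ]
R3 <- R3 - (-1)*R2:  [ 0  0  5 ]
Multipliers (in order of application): m_{21} = 2, m_{31} = 4, m_{32} = -1

multipliers: 2, 4, -1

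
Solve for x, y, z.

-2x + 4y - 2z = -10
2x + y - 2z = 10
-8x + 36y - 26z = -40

Forward elimination on [A|b]:
R2 <- R2 - (-1)*R1:  [  0   5  -4   0 ]
R3 <- R3 - (4)*R1:  [   0   20  -18    0 ]
R3 <- R3 - (4)*R2:  [  0   0  -2   0 ]
Row echelon form:
[ -2  4  -2  |  -10 ]
[  0  5  -4  |    0 ]
[  0  0  -2  |    0 ]
Back-substitution:
z = (0) / -2 = 0
y = (0 - (-4)*(0)) / 5 = 0
x = (-10 - (4)*(0) - (-2)*(0)) / -2 = 5

(5, 0, 0)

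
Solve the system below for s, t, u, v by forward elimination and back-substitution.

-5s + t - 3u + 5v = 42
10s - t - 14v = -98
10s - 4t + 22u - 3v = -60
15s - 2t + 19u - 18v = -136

Forward elimination on [A|b]:
R2 <- R2 - (-2)*R1:  [   0    1   -6   -4  -14 ]
R3 <- R3 - (-2)*R1:  [  0  -2  16   7  24 ]
R4 <- R4 - (-3)*R1:  [   0    1   10   -3  -10 ]
R3 <- R3 - (-2)*R2:  [  0   0   4  -1  -4 ]
R4 <- R4 - (1)*R2:  [  0   0  16   1   4 ]
R4 <- R4 - (4)*R3:  [  0   0   0   5  20 ]
Row echelon form:
[ -5  1  -3   5  |   42 ]
[  0  1  -6  -4  |  -14 ]
[  0  0   4  -1  |   -4 ]
[  0  0   0   5  |   20 ]
Back-substitution:
v = (20) / 5 = 4
u = (-4 - (-1)*(4)) / 4 = 0
t = (-14 - (-6)*(0) - (-4)*(4)) / 1 = 2
s = (42 - (1)*(2) - (-3)*(0) - (5)*(4)) / -5 = -4

(-4, 2, 0, 4)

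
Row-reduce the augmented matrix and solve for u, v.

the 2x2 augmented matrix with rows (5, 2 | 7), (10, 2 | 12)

Forward elimination on [A|b]:
R2 <- R2 - (2)*R1:  [  0  -2  -2 ]
Row echelon form:
[ 5   2  |   7 ]
[ 0  -2  |  -2 ]
Back-substitution:
v = (-2) / -2 = 1
u = (7 - (2)*(1)) / 5 = 1

(1, 1)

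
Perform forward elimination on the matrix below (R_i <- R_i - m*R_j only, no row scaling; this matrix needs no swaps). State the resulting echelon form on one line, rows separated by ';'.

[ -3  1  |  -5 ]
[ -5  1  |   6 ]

REF = [-3 1 -5; 0 -2/3 43/3]

Forward elimination:
R2 <- R2 - (5/3)*R1:  [    0  -2/3  43/3 ]
Row echelon form:
[ -3     1  |    -5 ]
[  0  -2/3  |  43/3 ]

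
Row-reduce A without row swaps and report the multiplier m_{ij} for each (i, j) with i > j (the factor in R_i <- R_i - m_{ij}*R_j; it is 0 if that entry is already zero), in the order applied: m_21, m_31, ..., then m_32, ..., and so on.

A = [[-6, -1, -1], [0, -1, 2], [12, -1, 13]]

multipliers: 0, -2, 3

Forward elimination:
R2: entry in column 1 is already 0 -> m_{21} = 0 (no row operation needed)
R3 <- R3 - (-2)*R1:  [  0  -3  11 ]
R3 <- R3 - (3)*R2:  [ 0  0  5 ]
Multipliers (in order of application): m_{21} = 0, m_{31} = -2, m_{32} = 3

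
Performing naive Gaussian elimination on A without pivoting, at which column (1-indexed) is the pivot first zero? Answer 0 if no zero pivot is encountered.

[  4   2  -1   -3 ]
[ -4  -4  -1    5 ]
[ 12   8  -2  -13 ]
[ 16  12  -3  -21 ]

first zero-pivot column = 0

Naive forward elimination:
R2 <- R2 - (-1)*R1:  [  0  -2  -2   2 ]
R3 <- R3 - (3)*R1:  [  0   2   1  -4 ]
R4 <- R4 - (4)*R1:  [  0   4   1  -9 ]
R3 <- R3 - (-1)*R2:  [  0   0  -1  -2 ]
R4 <- R4 - (-2)*R2:  [  0   0  -3  -5 ]
R4 <- R4 - (3)*R3:  [ 0  0  0  1 ]
All pivots nonzero; naive elimination completes without hitting a zero pivot.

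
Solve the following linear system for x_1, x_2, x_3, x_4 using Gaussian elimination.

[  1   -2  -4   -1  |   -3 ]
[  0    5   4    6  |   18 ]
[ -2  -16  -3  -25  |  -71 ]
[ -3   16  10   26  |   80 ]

(2, -4, 2, 5)

Forward elimination on [A|b]:
R3 <- R3 - (-2)*R1:  [   0  -20  -11  -27  -77 ]
R4 <- R4 - (-3)*R1:  [  0  10  -2  23  71 ]
R3 <- R3 - (-4)*R2:  [  0   0   5  -3  -5 ]
R4 <- R4 - (2)*R2:  [   0    0  -10   11   35 ]
R4 <- R4 - (-2)*R3:  [  0   0   0   5  25 ]
Row echelon form:
[ 1  -2  -4  -1  |  -3 ]
[ 0   5   4   6  |  18 ]
[ 0   0   5  -3  |  -5 ]
[ 0   0   0   5  |  25 ]
Back-substitution:
x_4 = (25) / 5 = 5
x_3 = (-5 - (-3)*(5)) / 5 = 2
x_2 = (18 - (4)*(2) - (6)*(5)) / 5 = -4
x_1 = (-3 - (-2)*(-4) - (-4)*(2) - (-1)*(5)) / 1 = 2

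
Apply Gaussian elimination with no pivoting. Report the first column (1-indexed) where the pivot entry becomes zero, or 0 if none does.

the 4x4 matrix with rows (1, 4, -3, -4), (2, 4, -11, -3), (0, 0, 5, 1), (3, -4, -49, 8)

first zero-pivot column = 0

Naive forward elimination:
R2 <- R2 - (2)*R1:  [  0  -4  -5   5 ]
R4 <- R4 - (3)*R1:  [   0  -16  -40   20 ]
R4 <- R4 - (4)*R2:  [   0    0  -20    0 ]
R4 <- R4 - (-4)*R3:  [ 0  0  0  4 ]
All pivots nonzero; naive elimination completes without hitting a zero pivot.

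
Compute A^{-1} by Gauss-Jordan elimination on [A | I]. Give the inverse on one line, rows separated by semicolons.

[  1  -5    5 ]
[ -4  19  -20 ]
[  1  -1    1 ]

inverse = [-1/4 0 5/4; -4 -1 0; -15/4 -1 -1/4]

Gauss-Jordan on [A | I]:
R2 <- R2 - (-4)*R1:  [  0  -1   0  |   4   1   0 ]
R3 <- R3 - (1)*R1:  [  0   4  -4  |  -1   0   1 ]
R2 <- (1/-1)*R2:  [  0   1   0  |  -4  -1   0 ]
R1 <- R1 - (-5)*R2:  [   1    0    5  |  -19   -5    0 ]
R3 <- R3 - (4)*R2:  [  0   0  -4  |  15   4   1 ]
R3 <- (1/-4)*R3:  [     0      0      1  |  -15/4     -1   -1/4 ]
R1 <- R1 - (5)*R3:  [    1     0     0  |  -1/4     0   5/4 ]
Right block of [I | A^{-1}] is the inverse:
[  -1/4   0   5/4 ]
[    -4  -1     0 ]
[ -15/4  -1  -1/4 ]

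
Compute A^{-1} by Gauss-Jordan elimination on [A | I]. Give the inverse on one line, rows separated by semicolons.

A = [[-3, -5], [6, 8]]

inverse = [4/3 5/6; -1 -1/2]

Gauss-Jordan on [A | I]:
R1 <- (1/-3)*R1:  [    1   5/3  |  -1/3     0 ]
R2 <- R2 - (6)*R1:  [  0  -2  |   2   1 ]
R2 <- (1/-2)*R2:  [    0     1  |    -1  -1/2 ]
R1 <- R1 - (5/3)*R2:  [   1    0  |  4/3  5/6 ]
Right block of [I | A^{-1}] is the inverse:
[ 4/3   5/6 ]
[  -1  -1/2 ]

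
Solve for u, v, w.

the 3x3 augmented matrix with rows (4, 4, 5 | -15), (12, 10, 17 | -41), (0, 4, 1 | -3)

Forward elimination on [A|b]:
R2 <- R2 - (3)*R1:  [  0  -2   2   4 ]
R3 <- R3 - (-2)*R2:  [ 0  0  5  5 ]
Row echelon form:
[ 4   4  5  |  -15 ]
[ 0  -2  2  |    4 ]
[ 0   0  5  |    5 ]
Back-substitution:
w = (5) / 5 = 1
v = (4 - (2)*(1)) / -2 = -1
u = (-15 - (4)*(-1) - (5)*(1)) / 4 = -4

(-4, -1, 1)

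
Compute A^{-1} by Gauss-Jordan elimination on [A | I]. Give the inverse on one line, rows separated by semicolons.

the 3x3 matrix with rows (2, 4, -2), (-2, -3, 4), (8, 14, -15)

Gauss-Jordan on [A | I]:
R1 <- (1/2)*R1:  [   1    2   -1  |  1/2    0    0 ]
R2 <- R2 - (-2)*R1:  [ 0  1  2  |  1  1  0 ]
R3 <- R3 - (8)*R1:  [  0  -2  -7  |  -4   0   1 ]
R1 <- R1 - (2)*R2:  [    1     0    -5  |  -3/2    -2     0 ]
R3 <- R3 - (-2)*R2:  [  0   0  -3  |  -2   2   1 ]
R3 <- (1/-3)*R3:  [    0     0     1  |   2/3  -2/3  -1/3 ]
R1 <- R1 - (-5)*R3:  [     1      0      0  |   11/6  -16/3   -5/3 ]
R2 <- R2 - (2)*R3:  [    0     1     0  |  -1/3   7/3   2/3 ]
Right block of [I | A^{-1}] is the inverse:
[ 11/6  -16/3  -5/3 ]
[ -1/3    7/3   2/3 ]
[  2/3   -2/3  -1/3 ]

inverse = [11/6 -16/3 -5/3; -1/3 7/3 2/3; 2/3 -2/3 -1/3]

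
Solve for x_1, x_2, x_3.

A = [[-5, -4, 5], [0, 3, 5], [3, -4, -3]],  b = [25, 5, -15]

(-4, 0, 1)

Forward elimination on [A|b]:
R3 <- R3 - (-3/5)*R1:  [     0  -32/5      0      0 ]
R3 <- R3 - (-32/15)*R2:  [    0     0  32/3  32/3 ]
Row echelon form:
[ -5  -4     5  |    25 ]
[  0   3     5  |     5 ]
[  0   0  32/3  |  32/3 ]
Back-substitution:
x_3 = (32/3) / (32/3) = 1
x_2 = (5 - (5)*(1)) / 3 = 0
x_1 = (25 - (-4)*(0) - (5)*(1)) / -5 = -4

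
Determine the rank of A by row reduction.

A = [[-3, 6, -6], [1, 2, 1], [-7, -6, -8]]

Row reduction:
R2 <- R2 - (-1/3)*R1:  [  0   4  -1 ]
R3 <- R3 - (7/3)*R1:  [   0  -20    6 ]
R3 <- R3 - (-5)*R2:  [ 0  0  1 ]
Row echelon form:
[ -3  6  -6 ]
[  0  4  -1 ]
[  0  0   1 ]
Nonzero rows / pivot columns: 3

rank(A) = 3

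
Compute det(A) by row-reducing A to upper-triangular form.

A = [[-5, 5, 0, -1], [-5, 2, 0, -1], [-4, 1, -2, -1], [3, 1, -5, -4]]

det(A) = 123

Forward elimination:
R2 <- R2 - (1)*R1:  [  0  -3   0   0 ]
R3 <- R3 - (4/5)*R1:  [    0    -3    -2  -1/5 ]
R4 <- R4 - (-3/5)*R1:  [     0      4     -5  -23/5 ]
R3 <- R3 - (1)*R2:  [    0     0    -2  -1/5 ]
R4 <- R4 - (-4/3)*R2:  [     0      0     -5  -23/5 ]
R4 <- R4 - (5/2)*R3:  [      0       0       0  -41/10 ]
Upper-triangular form:
[ -5   5   0      -1 ]
[  0  -3   0       0 ]
[  0   0  -2    -1/5 ]
[  0   0   0  -41/10 ]
det(A) = (-1)^0 * (-5) * (-3) * (-2) * (-41/10) = 123  (0 row swaps -> sign +1)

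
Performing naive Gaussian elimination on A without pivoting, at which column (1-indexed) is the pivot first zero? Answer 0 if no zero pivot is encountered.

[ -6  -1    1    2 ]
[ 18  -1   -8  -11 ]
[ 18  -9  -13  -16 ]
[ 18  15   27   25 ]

Naive forward elimination:
R2 <- R2 - (-3)*R1:  [  0  -4  -5  -5 ]
R3 <- R3 - (-3)*R1:  [   0  -12  -10  -10 ]
R4 <- R4 - (-3)*R1:  [  0  12  30  31 ]
R3 <- R3 - (3)*R2:  [ 0  0  5  5 ]
R4 <- R4 - (-3)*R2:  [  0   0  15  16 ]
R4 <- R4 - (3)*R3:  [ 0  0  0  1 ]
All pivots nonzero; naive elimination completes without hitting a zero pivot.

first zero-pivot column = 0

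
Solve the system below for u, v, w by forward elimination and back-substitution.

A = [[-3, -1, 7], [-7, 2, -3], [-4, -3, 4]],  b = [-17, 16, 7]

Forward elimination on [A|b]:
R2 <- R2 - (7/3)*R1:  [     0   13/3  -58/3  167/3 ]
R3 <- R3 - (4/3)*R1:  [     0   -5/3  -16/3   89/3 ]
R3 <- R3 - (-5/13)*R2:  [       0        0  -166/13   664/13 ]
Row echelon form:
[ -3    -1        7  |     -17 ]
[  0  13/3    -58/3  |   167/3 ]
[  0     0  -166/13  |  664/13 ]
Back-substitution:
w = (664/13) / (-166/13) = -4
v = (167/3 - (-58/3)*(-4)) / (13/3) = -5
u = (-17 - (-1)*(-5) - (7)*(-4)) / -3 = -2

(-2, -5, -4)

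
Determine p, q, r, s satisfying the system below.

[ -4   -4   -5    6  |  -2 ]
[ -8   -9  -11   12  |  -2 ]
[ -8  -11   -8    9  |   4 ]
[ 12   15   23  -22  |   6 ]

Forward elimination on [A|b]:
R2 <- R2 - (2)*R1:  [  0  -1  -1   0   2 ]
R3 <- R3 - (2)*R1:  [  0  -3   2  -3   8 ]
R4 <- R4 - (-3)*R1:  [  0   3   8  -4   0 ]
R3 <- R3 - (3)*R2:  [  0   0   5  -3   2 ]
R4 <- R4 - (-3)*R2:  [  0   0   5  -4   6 ]
R4 <- R4 - (1)*R3:  [  0   0   0  -1   4 ]
Row echelon form:
[ -4  -4  -5   6  |  -2 ]
[  0  -1  -1   0  |   2 ]
[  0   0   5  -3  |   2 ]
[  0   0   0  -1  |   4 ]
Back-substitution:
s = (4) / -1 = -4
r = (2 - (-3)*(-4)) / 5 = -2
q = (2 - (-1)*(-2)) / -1 = 0
p = (-2 - (-4)*(0) - (-5)*(-2) - (6)*(-4)) / -4 = -3

(-3, 0, -2, -4)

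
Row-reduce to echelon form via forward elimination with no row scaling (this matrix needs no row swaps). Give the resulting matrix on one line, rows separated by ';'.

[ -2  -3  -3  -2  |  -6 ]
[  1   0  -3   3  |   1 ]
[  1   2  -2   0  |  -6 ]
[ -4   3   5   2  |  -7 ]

Forward elimination:
R2 <- R2 - (-1/2)*R1:  [    0  -3/2  -9/2     2    -2 ]
R3 <- R3 - (-1/2)*R1:  [    0   1/2  -7/2    -1    -9 ]
R4 <- R4 - (2)*R1:  [  0   9  11   6   5 ]
R3 <- R3 - (-1/3)*R2:  [     0      0     -5   -1/3  -29/3 ]
R4 <- R4 - (-6)*R2:  [   0    0  -16   18   -7 ]
R4 <- R4 - (16/5)*R3:  [      0       0       0  286/15  359/15 ]
Row echelon form:
[ -2    -3    -3      -2  |      -6 ]
[  0  -3/2  -9/2       2  |      -2 ]
[  0     0    -5    -1/3  |   -29/3 ]
[  0     0     0  286/15  |  359/15 ]

REF = [-2 -3 -3 -2 -6; 0 -3/2 -9/2 2 -2; 0 0 -5 -1/3 -29/3; 0 0 0 286/15 359/15]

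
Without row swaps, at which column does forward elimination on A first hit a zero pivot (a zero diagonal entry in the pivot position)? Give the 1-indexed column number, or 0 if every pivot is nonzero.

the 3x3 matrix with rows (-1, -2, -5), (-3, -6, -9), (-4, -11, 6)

first zero-pivot column = 2

Naive forward elimination:
R2 <- R2 - (3)*R1:  [ 0  0  6 ]
R3 <- R3 - (4)*R1:  [  0  -3  26 ]
Matrix at this point:
[ -1  -2  -5 ]
[  0   0   6 ]
[  0  -3  26 ]
Pivot entry (2,2) is zero but row 3 has -3 in column 2 -> naive elimination stops; a row interchange (e.g. R2 <-> R3) would be required here.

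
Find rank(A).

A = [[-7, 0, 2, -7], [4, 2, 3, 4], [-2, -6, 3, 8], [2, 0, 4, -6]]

rank(A) = 4

Row reduction:
R2 <- R2 - (-4/7)*R1:  [    0     2  29/7     0 ]
R3 <- R3 - (2/7)*R1:  [    0    -6  17/7    10 ]
R4 <- R4 - (-2/7)*R1:  [    0     0  32/7    -8 ]
R3 <- R3 - (-3)*R2:  [     0      0  104/7     10 ]
R4 <- R4 - (4/13)*R3:  [       0        0        0  -144/13 ]
Row echelon form:
[ -7  0      2       -7 ]
[  0  2   29/7        0 ]
[  0  0  104/7       10 ]
[  0  0      0  -144/13 ]
Nonzero rows / pivot columns: 4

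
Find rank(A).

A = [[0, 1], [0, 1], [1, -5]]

rank(A) = 2

Row reduction:
R1 <-> R3   (pivot in column 1 was zero)
[ 1  -5 ]
[ 0   1 ]
[ 0   1 ]
R3 <- R3 - (1)*R2:  [ 0  0 ]
Row echelon form:
[ 1  -5 ]
[ 0   1 ]
[ 0   0 ]
Nonzero rows / pivot columns: 2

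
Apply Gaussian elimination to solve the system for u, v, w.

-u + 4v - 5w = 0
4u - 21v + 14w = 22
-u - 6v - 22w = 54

(2, -2, -2)

Forward elimination on [A|b]:
R2 <- R2 - (-4)*R1:  [  0  -5  -6  22 ]
R3 <- R3 - (1)*R1:  [   0  -10  -17   54 ]
R3 <- R3 - (2)*R2:  [  0   0  -5  10 ]
Row echelon form:
[ -1   4  -5  |   0 ]
[  0  -5  -6  |  22 ]
[  0   0  -5  |  10 ]
Back-substitution:
w = (10) / -5 = -2
v = (22 - (-6)*(-2)) / -5 = -2
u = (0 - (4)*(-2) - (-5)*(-2)) / -1 = 2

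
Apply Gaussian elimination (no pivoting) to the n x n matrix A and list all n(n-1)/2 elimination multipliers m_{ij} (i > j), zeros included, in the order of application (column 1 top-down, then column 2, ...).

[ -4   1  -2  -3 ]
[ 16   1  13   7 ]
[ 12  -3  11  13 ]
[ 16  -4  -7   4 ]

Forward elimination:
R2 <- R2 - (-4)*R1:  [  0   5   5  -5 ]
R3 <- R3 - (-3)*R1:  [ 0  0  5  4 ]
R4 <- R4 - (-4)*R1:  [   0    0  -15   -8 ]
R3: entry in column 2 is already 0 -> m_{32} = 0 (no row operation needed)
R4: entry in column 2 is already 0 -> m_{42} = 0 (no row operation needed)
R4 <- R4 - (-3)*R3:  [ 0  0  0  4 ]
Multipliers (in order of application): m_{21} = -4, m_{31} = -3, m_{41} = -4, m_{32} = 0, m_{42} = 0, m_{43} = -3

multipliers: -4, -3, -4, 0, 0, -3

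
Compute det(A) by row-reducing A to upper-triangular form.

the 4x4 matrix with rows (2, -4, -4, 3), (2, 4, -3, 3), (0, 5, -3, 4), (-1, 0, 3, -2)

Forward elimination:
R2 <- R2 - (1)*R1:  [ 0  8  1  0 ]
R4 <- R4 - (-1/2)*R1:  [    0    -2     1  -1/2 ]
R3 <- R3 - (5/8)*R2:  [     0      0  -29/8      4 ]
R4 <- R4 - (-1/4)*R2:  [    0     0   5/4  -1/2 ]
R4 <- R4 - (-10/29)*R3:  [     0      0      0  51/58 ]
Upper-triangular form:
[ 2  -4     -4      3 ]
[ 0   8      1      0 ]
[ 0   0  -29/8      4 ]
[ 0   0      0  51/58 ]
det(A) = (-1)^0 * (2) * (8) * (-29/8) * (51/58) = -51  (0 row swaps -> sign +1)

det(A) = -51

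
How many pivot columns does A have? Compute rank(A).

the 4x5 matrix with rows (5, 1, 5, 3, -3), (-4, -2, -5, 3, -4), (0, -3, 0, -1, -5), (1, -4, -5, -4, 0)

Row reduction:
R2 <- R2 - (-4/5)*R1:  [     0   -6/5     -1   27/5  -32/5 ]
R4 <- R4 - (1/5)*R1:  [     0  -21/5     -6  -23/5    3/5 ]
R3 <- R3 - (5/2)*R2:  [     0      0    5/2  -29/2     11 ]
R4 <- R4 - (7/2)*R2:  [     0      0   -5/2  -47/2     23 ]
R4 <- R4 - (-1)*R3:  [   0    0    0  -38   34 ]
Row echelon form:
[ 5     1    5      3     -3 ]
[ 0  -6/5   -1   27/5  -32/5 ]
[ 0     0  5/2  -29/2     11 ]
[ 0     0    0    -38     34 ]
Nonzero rows / pivot columns: 4

rank(A) = 4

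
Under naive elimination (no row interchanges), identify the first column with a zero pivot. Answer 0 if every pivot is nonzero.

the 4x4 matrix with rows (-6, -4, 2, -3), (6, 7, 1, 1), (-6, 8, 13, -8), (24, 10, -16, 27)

Naive forward elimination:
R2 <- R2 - (-1)*R1:  [  0   3   3  -2 ]
R3 <- R3 - (1)*R1:  [  0  12  11  -5 ]
R4 <- R4 - (-4)*R1:  [  0  -6  -8  15 ]
R3 <- R3 - (4)*R2:  [  0   0  -1   3 ]
R4 <- R4 - (-2)*R2:  [  0   0  -2  11 ]
R4 <- R4 - (2)*R3:  [ 0  0  0  5 ]
All pivots nonzero; naive elimination completes without hitting a zero pivot.

first zero-pivot column = 0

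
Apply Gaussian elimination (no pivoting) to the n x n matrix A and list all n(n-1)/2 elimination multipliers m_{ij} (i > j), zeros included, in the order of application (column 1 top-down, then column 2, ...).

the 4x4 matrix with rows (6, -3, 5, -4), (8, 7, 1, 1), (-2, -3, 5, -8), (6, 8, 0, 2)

Forward elimination:
R2 <- R2 - (4/3)*R1:  [     0     11  -17/3   19/3 ]
R3 <- R3 - (-1/3)*R1:  [     0     -4   20/3  -28/3 ]
R4 <- R4 - (1)*R1:  [  0  11  -5   6 ]
R3 <- R3 - (-4/11)*R2:  [       0        0   152/33  -232/33 ]
R4 <- R4 - (1)*R2:  [    0     0   2/3  -1/3 ]
R4 <- R4 - (11/76)*R3:  [     0      0      0  13/19 ]
Multipliers (in order of application): m_{21} = 4/3, m_{31} = -1/3, m_{41} = 1, m_{32} = -4/11, m_{42} = 1, m_{43} = 11/76

multipliers: 4/3, -1/3, 1, -4/11, 1, 11/76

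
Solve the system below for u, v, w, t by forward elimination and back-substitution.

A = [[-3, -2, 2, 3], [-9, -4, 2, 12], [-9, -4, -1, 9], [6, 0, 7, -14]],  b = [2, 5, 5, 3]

(-3, 3, 1, -1)

Forward elimination on [A|b]:
R2 <- R2 - (3)*R1:  [  0   2  -4   3  -1 ]
R3 <- R3 - (3)*R1:  [  0   2  -7   0  -1 ]
R4 <- R4 - (-2)*R1:  [  0  -4  11  -8   7 ]
R3 <- R3 - (1)*R2:  [  0   0  -3  -3   0 ]
R4 <- R4 - (-2)*R2:  [  0   0   3  -2   5 ]
R4 <- R4 - (-1)*R3:  [  0   0   0  -5   5 ]
Row echelon form:
[ -3  -2   2   3  |   2 ]
[  0   2  -4   3  |  -1 ]
[  0   0  -3  -3  |   0 ]
[  0   0   0  -5  |   5 ]
Back-substitution:
t = (5) / -5 = -1
w = (0 - (-3)*(-1)) / -3 = 1
v = (-1 - (-4)*(1) - (3)*(-1)) / 2 = 3
u = (2 - (-2)*(3) - (2)*(1) - (3)*(-1)) / -3 = -3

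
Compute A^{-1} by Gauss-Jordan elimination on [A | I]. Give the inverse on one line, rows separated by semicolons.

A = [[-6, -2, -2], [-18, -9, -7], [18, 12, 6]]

Gauss-Jordan on [A | I]:
R1 <- (1/-6)*R1:  [    1   1/3   1/3  |  -1/6     0     0 ]
R2 <- R2 - (-18)*R1:  [  0  -3  -1  |  -3   1   0 ]
R3 <- R3 - (18)*R1:  [ 0  6  0  |  3  0  1 ]
R2 <- (1/-3)*R2:  [    0     1   1/3  |     1  -1/3     0 ]
R1 <- R1 - (1/3)*R2:  [    1     0   2/9  |  -1/2   1/9     0 ]
R3 <- R3 - (6)*R2:  [  0   0  -2  |  -3   2   1 ]
R3 <- (1/-2)*R3:  [    0     0     1  |   3/2    -1  -1/2 ]
R1 <- R1 - (2/9)*R3:  [    1     0     0  |  -5/6   1/3   1/9 ]
R2 <- R2 - (1/3)*R3:  [   0    1    0  |  1/2    0  1/6 ]
Right block of [I | A^{-1}] is the inverse:
[ -5/6  1/3   1/9 ]
[  1/2    0   1/6 ]
[  3/2   -1  -1/2 ]

inverse = [-5/6 1/3 1/9; 1/2 0 1/6; 3/2 -1 -1/2]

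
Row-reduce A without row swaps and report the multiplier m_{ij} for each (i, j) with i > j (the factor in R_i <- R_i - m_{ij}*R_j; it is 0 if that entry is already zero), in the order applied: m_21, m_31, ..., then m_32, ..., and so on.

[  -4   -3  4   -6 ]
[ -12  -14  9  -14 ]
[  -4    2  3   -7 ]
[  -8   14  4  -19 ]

multipliers: 3, 1, 2, -1, -4, 4

Forward elimination:
R2 <- R2 - (3)*R1:  [  0  -5  -3   4 ]
R3 <- R3 - (1)*R1:  [  0   5  -1  -1 ]
R4 <- R4 - (2)*R1:  [  0  20  -4  -7 ]
R3 <- R3 - (-1)*R2:  [  0   0  -4   3 ]
R4 <- R4 - (-4)*R2:  [   0    0  -16    9 ]
R4 <- R4 - (4)*R3:  [  0   0   0  -3 ]
Multipliers (in order of application): m_{21} = 3, m_{31} = 1, m_{41} = 2, m_{32} = -1, m_{42} = -4, m_{43} = 4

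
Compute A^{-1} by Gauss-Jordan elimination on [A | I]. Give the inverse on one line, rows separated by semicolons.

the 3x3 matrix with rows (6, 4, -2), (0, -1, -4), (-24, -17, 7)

Gauss-Jordan on [A | I]:
R1 <- (1/6)*R1:  [    1   2/3  -1/3  |   1/6     0     0 ]
R3 <- R3 - (-24)*R1:  [  0  -1  -1  |   4   0   1 ]
R2 <- (1/-1)*R2:  [  0   1   4  |   0  -1   0 ]
R1 <- R1 - (2/3)*R2:  [   1    0   -3  |  1/6  2/3    0 ]
R3 <- R3 - (-1)*R2:  [  0   0   3  |   4  -1   1 ]
R3 <- (1/3)*R3:  [    0     0     1  |   4/3  -1/3   1/3 ]
R1 <- R1 - (-3)*R3:  [    1     0     0  |  25/6  -1/3     1 ]
R2 <- R2 - (4)*R3:  [     0      1      0  |  -16/3    1/3   -4/3 ]
Right block of [I | A^{-1}] is the inverse:
[  25/6  -1/3     1 ]
[ -16/3   1/3  -4/3 ]
[   4/3  -1/3   1/3 ]

inverse = [25/6 -1/3 1; -16/3 1/3 -4/3; 4/3 -1/3 1/3]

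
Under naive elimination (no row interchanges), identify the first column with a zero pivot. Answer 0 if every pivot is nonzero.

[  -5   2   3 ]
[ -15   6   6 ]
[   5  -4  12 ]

first zero-pivot column = 2

Naive forward elimination:
R2 <- R2 - (3)*R1:  [  0   0  -3 ]
R3 <- R3 - (-1)*R1:  [  0  -2  15 ]
Matrix at this point:
[ -5   2   3 ]
[  0   0  -3 ]
[  0  -2  15 ]
Pivot entry (2,2) is zero but row 3 has -2 in column 2 -> naive elimination stops; a row interchange (e.g. R2 <-> R3) would be required here.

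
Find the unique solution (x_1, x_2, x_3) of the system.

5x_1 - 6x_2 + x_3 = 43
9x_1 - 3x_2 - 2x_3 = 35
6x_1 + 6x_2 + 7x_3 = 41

(4, -3, 5)

Forward elimination on [A|b]:
R2 <- R2 - (9/5)*R1:  [      0    39/5   -19/5  -212/5 ]
R3 <- R3 - (6/5)*R1:  [     0   66/5   29/5  -53/5 ]
R3 <- R3 - (22/13)*R2:  [      0       0  159/13  795/13 ]
Row echelon form:
[ 5    -6       1  |      43 ]
[ 0  39/5   -19/5  |  -212/5 ]
[ 0     0  159/13  |  795/13 ]
Back-substitution:
x_3 = (795/13) / (159/13) = 5
x_2 = (-212/5 - (-19/5)*(5)) / (39/5) = -3
x_1 = (43 - (-6)*(-3) - (1)*(5)) / 5 = 4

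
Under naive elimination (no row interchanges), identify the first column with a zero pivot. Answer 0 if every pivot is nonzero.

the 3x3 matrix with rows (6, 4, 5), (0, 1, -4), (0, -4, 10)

Naive forward elimination:
R3 <- R3 - (-4)*R2:  [  0   0  -6 ]
All pivots nonzero; naive elimination completes without hitting a zero pivot.

first zero-pivot column = 0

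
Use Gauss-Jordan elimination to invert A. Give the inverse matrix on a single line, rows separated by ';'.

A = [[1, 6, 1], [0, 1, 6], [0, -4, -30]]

inverse = [1 -88/3 -35/6; 0 5 1; 0 -2/3 -1/6]

Gauss-Jordan on [A | I]:
R1 <- R1 - (6)*R2:  [   1    0  -35  |    1   -6    0 ]
R3 <- R3 - (-4)*R2:  [  0   0  -6  |   0   4   1 ]
R3 <- (1/-6)*R3:  [    0     0     1  |     0  -2/3  -1/6 ]
R1 <- R1 - (-35)*R3:  [     1      0      0  |      1  -88/3  -35/6 ]
R2 <- R2 - (6)*R3:  [ 0  1  0  |  0  5  1 ]
Right block of [I | A^{-1}] is the inverse:
[ 1  -88/3  -35/6 ]
[ 0      5      1 ]
[ 0   -2/3   -1/6 ]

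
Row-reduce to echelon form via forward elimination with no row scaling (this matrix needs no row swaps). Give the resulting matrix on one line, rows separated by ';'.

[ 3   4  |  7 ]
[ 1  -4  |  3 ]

REF = [3 4 7; 0 -16/3 2/3]

Forward elimination:
R2 <- R2 - (1/3)*R1:  [     0  -16/3    2/3 ]
Row echelon form:
[ 3      4  |    7 ]
[ 0  -16/3  |  2/3 ]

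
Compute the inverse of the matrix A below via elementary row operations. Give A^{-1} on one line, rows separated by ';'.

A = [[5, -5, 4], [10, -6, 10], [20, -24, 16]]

Gauss-Jordan on [A | I]:
R1 <- (1/5)*R1:  [   1   -1  4/5  |  1/5    0    0 ]
R2 <- R2 - (10)*R1:  [  0   4   2  |  -2   1   0 ]
R3 <- R3 - (20)*R1:  [  0  -4   0  |  -4   0   1 ]
R2 <- (1/4)*R2:  [    0     1   1/2  |  -1/2   1/4     0 ]
R1 <- R1 - (-1)*R2:  [     1      0  13/10  |  -3/10    1/4      0 ]
R3 <- R3 - (-4)*R2:  [  0   0   2  |  -6   1   1 ]
R3 <- (1/2)*R3:  [   0    0    1  |   -3  1/2  1/2 ]
R1 <- R1 - (13/10)*R3:  [      1       0       0  |    18/5    -2/5  -13/20 ]
R2 <- R2 - (1/2)*R3:  [    0     1     0  |     1     0  -1/4 ]
Right block of [I | A^{-1}] is the inverse:
[ 18/5  -2/5  -13/20 ]
[    1     0    -1/4 ]
[   -3   1/2     1/2 ]

inverse = [18/5 -2/5 -13/20; 1 0 -1/4; -3 1/2 1/2]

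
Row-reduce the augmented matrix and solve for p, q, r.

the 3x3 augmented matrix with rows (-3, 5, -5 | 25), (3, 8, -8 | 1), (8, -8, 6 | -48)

(-5, -2, -4)

Forward elimination on [A|b]:
R2 <- R2 - (-1)*R1:  [   0   13  -13   26 ]
R3 <- R3 - (-8/3)*R1:  [     0   16/3  -22/3   56/3 ]
R3 <- R3 - (16/39)*R2:  [  0   0  -2   8 ]
Row echelon form:
[ -3   5   -5  |  25 ]
[  0  13  -13  |  26 ]
[  0   0   -2  |   8 ]
Back-substitution:
r = (8) / -2 = -4
q = (26 - (-13)*(-4)) / 13 = -2
p = (25 - (5)*(-2) - (-5)*(-4)) / -3 = -5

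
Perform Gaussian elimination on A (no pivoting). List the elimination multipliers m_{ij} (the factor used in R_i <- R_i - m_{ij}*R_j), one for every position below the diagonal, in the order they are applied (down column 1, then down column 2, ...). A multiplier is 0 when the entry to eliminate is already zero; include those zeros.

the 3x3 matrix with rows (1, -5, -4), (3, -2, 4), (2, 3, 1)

multipliers: 3, 2, 1

Forward elimination:
R2 <- R2 - (3)*R1:  [  0  13  16 ]
R3 <- R3 - (2)*R1:  [  0  13   9 ]
R3 <- R3 - (1)*R2:  [  0   0  -7 ]
Multipliers (in order of application): m_{21} = 3, m_{31} = 2, m_{32} = 1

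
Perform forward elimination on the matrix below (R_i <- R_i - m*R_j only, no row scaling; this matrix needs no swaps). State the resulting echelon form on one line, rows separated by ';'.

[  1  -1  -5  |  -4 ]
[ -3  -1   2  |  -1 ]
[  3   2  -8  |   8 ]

REF = [1 -1 -5 -4; 0 -4 -13 -13; 0 0 -37/4 15/4]

Forward elimination:
R2 <- R2 - (-3)*R1:  [   0   -4  -13  -13 ]
R3 <- R3 - (3)*R1:  [  0   5   7  20 ]
R3 <- R3 - (-5/4)*R2:  [     0      0  -37/4   15/4 ]
Row echelon form:
[ 1  -1     -5  |    -4 ]
[ 0  -4    -13  |   -13 ]
[ 0   0  -37/4  |  15/4 ]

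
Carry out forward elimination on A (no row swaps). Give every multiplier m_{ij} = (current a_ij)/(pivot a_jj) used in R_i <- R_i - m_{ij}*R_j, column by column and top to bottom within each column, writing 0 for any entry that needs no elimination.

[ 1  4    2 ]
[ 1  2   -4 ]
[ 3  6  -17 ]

multipliers: 1, 3, 3

Forward elimination:
R2 <- R2 - (1)*R1:  [  0  -2  -6 ]
R3 <- R3 - (3)*R1:  [   0   -6  -23 ]
R3 <- R3 - (3)*R2:  [  0   0  -5 ]
Multipliers (in order of application): m_{21} = 1, m_{31} = 3, m_{32} = 3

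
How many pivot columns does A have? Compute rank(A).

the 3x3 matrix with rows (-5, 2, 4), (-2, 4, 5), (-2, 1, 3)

Row reduction:
R2 <- R2 - (2/5)*R1:  [    0  16/5  17/5 ]
R3 <- R3 - (2/5)*R1:  [   0  1/5  7/5 ]
R3 <- R3 - (1/16)*R2:  [     0      0  19/16 ]
Row echelon form:
[ -5     2      4 ]
[  0  16/5   17/5 ]
[  0     0  19/16 ]
Nonzero rows / pivot columns: 3

rank(A) = 3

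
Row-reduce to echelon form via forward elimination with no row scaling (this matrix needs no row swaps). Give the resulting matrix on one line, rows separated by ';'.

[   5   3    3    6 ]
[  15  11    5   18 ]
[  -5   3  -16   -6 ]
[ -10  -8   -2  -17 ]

Forward elimination:
R2 <- R2 - (3)*R1:  [  0   2  -4   0 ]
R3 <- R3 - (-1)*R1:  [   0    6  -13    0 ]
R4 <- R4 - (-2)*R1:  [  0  -2   4  -5 ]
R3 <- R3 - (3)*R2:  [  0   0  -1   0 ]
R4 <- R4 - (-1)*R2:  [  0   0   0  -5 ]
Row echelon form:
[ 5  3   3   6 ]
[ 0  2  -4   0 ]
[ 0  0  -1   0 ]
[ 0  0   0  -5 ]

REF = [5 3 3 6; 0 2 -4 0; 0 0 -1 0; 0 0 0 -5]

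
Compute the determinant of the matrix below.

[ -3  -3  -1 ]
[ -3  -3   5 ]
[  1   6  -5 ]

det(A) = 90

Forward elimination:
R2 <- R2 - (1)*R1:  [ 0  0  6 ]
R3 <- R3 - (-1/3)*R1:  [     0      5  -16/3 ]
R2 <-> R3   (pivot in column 2 was zero)
[ -3  -3     -1 ]
[  0   5  -16/3 ]
[  0   0      6 ]
Upper-triangular form:
[ -3  -3     -1 ]
[  0   5  -16/3 ]
[  0   0      6 ]
det(A) = (-1)^1 * (-3) * (5) * (6) = 90  (1 row swap -> sign -1)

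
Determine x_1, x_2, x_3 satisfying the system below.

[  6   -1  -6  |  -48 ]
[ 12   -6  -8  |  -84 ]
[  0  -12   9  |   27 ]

(-5, 0, 3)

Forward elimination on [A|b]:
R2 <- R2 - (2)*R1:  [  0  -4   4  12 ]
R3 <- R3 - (3)*R2:  [  0   0  -3  -9 ]
Row echelon form:
[ 6  -1  -6  |  -48 ]
[ 0  -4   4  |   12 ]
[ 0   0  -3  |   -9 ]
Back-substitution:
x_3 = (-9) / -3 = 3
x_2 = (12 - (4)*(3)) / -4 = 0
x_1 = (-48 - (-1)*(0) - (-6)*(3)) / 6 = -5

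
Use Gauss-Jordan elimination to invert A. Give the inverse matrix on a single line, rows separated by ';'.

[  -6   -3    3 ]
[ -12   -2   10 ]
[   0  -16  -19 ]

inverse = [11/4 -35/24 -1/3; -19/6 19/12 1/3; 8/3 -4/3 -1/3]

Gauss-Jordan on [A | I]:
R1 <- (1/-6)*R1:  [    1   1/2  -1/2  |  -1/6     0     0 ]
R2 <- R2 - (-12)*R1:  [  0   4   4  |  -2   1   0 ]
R2 <- (1/4)*R2:  [    0     1     1  |  -1/2   1/4     0 ]
R1 <- R1 - (1/2)*R2:  [    1     0    -1  |  1/12  -1/8     0 ]
R3 <- R3 - (-16)*R2:  [  0   0  -3  |  -8   4   1 ]
R3 <- (1/-3)*R3:  [    0     0     1  |   8/3  -4/3  -1/3 ]
R1 <- R1 - (-1)*R3:  [      1       0       0  |    11/4  -35/24    -1/3 ]
R2 <- R2 - (1)*R3:  [     0      1      0  |  -19/6  19/12    1/3 ]
Right block of [I | A^{-1}] is the inverse:
[  11/4  -35/24  -1/3 ]
[ -19/6   19/12   1/3 ]
[   8/3    -4/3  -1/3 ]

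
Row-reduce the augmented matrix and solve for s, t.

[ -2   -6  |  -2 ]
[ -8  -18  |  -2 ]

(-2, 1)

Forward elimination on [A|b]:
R2 <- R2 - (4)*R1:  [ 0  6  6 ]
Row echelon form:
[ -2  -6  |  -2 ]
[  0   6  |   6 ]
Back-substitution:
t = (6) / 6 = 1
s = (-2 - (-6)*(1)) / -2 = -2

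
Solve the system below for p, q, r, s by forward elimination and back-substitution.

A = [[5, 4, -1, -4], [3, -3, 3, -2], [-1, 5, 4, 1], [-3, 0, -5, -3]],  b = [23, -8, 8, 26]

(-2, 3, -1, -5)

Forward elimination on [A|b]:
R2 <- R2 - (3/5)*R1:  [      0   -27/5    18/5     2/5  -109/5 ]
R3 <- R3 - (-1/5)*R1:  [    0  29/5  19/5   1/5  63/5 ]
R4 <- R4 - (-3/5)*R1:  [     0   12/5  -28/5  -27/5  199/5 ]
R3 <- R3 - (-29/27)*R2:  [       0        0     23/3    17/27  -292/27 ]
R4 <- R4 - (-4/9)*R2:  [     0      0     -4  -47/9  271/9 ]
R4 <- R4 - (-12/23)*R3:  [         0          0          0  -1013/207   5065/207 ]
Row echelon form:
[ 5      4    -1         -4  |        23 ]
[ 0  -27/5  18/5        2/5  |    -109/5 ]
[ 0      0  23/3      17/27  |   -292/27 ]
[ 0      0     0  -1013/207  |  5065/207 ]
Back-substitution:
s = (5065/207) / (-1013/207) = -5
r = (-292/27 - (17/27)*(-5)) / (23/3) = -1
q = (-109/5 - (18/5)*(-1) - (2/5)*(-5)) / (-27/5) = 3
p = (23 - (4)*(3) - (-1)*(-1) - (-4)*(-5)) / 5 = -2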